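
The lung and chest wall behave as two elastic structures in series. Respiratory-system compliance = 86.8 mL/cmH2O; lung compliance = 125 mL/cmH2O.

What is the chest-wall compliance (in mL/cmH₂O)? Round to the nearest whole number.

1/Ccw = 1/Crs − 1/CL.
1/Ccw = 1/86.8 − 1/125 = 0.003521.
Ccw = 284.01 mL/cmH2O.

284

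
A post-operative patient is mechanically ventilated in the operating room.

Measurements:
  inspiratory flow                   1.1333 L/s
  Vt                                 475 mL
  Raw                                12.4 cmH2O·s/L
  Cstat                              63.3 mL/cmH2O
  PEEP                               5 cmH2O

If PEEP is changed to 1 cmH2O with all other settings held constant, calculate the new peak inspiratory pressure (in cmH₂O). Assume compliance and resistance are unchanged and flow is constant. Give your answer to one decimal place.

PIP = Vt/C + R·V̇ + PEEP (constant-flow equation of motion).
Only the baseline term changes: ΔPIP = ΔPEEP = 1 − 5 = -4.0 cmH2O.
Original PIP = 475/63.3 + 12.4×1.1333 + 5 = 26.557 cmH2O; new PIP = 26.557 + (-4.0) = 22.557 cmH2O.

22.6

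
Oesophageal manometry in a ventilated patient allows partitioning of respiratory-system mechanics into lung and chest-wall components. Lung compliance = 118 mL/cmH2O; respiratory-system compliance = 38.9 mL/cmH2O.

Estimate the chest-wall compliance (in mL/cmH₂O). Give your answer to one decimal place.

58.0

1/Ccw = 1/Crs − 1/CL.
1/Ccw = 1/38.9 − 1/118 = 0.01723.
Ccw = 58.038 mL/cmH2O.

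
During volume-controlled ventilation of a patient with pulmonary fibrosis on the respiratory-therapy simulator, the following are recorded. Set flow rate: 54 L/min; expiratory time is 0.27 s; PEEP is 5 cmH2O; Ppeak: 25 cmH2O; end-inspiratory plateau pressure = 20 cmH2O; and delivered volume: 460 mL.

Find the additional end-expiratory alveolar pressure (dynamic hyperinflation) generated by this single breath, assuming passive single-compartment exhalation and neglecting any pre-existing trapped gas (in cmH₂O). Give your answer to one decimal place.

Flow: 54 L/min ÷ 60 = 0.9 L/s.
R = (PIP − Pplat)/V̇ = (25 − 20) / 0.9 = 5.0/0.9 = 5.556 cmH2O·s/L.
C = Vt/(Pplat − PEEP) = 460.0 / (20 − 5) = 460.0/15.0 = 30.667 mL/cmH2O.
τ = R × C = 5.556 × 0.03067 L/cmH2O = 0.1704 s.
Fraction remaining = e^(−Te/τ) = e^(−0.27/0.1704) = 0.205; trapped volume = 460.0 × 0.205 = 94.3 mL.
Additional alveolar pressure from trapping ≈ V_trapped / C = 94.3 / 30.667 = 3.075 cmH2O.

3.1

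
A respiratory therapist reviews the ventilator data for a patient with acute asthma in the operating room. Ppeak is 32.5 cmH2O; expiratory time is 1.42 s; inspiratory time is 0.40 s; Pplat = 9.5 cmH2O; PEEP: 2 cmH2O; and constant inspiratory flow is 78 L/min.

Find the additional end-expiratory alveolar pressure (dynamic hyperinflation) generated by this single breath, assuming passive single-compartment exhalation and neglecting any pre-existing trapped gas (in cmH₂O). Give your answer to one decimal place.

Flow: 78 L/min ÷ 60 = 1.3 L/s.
Vt = flow × Ti = 1.3 L/s × 0.40 s × 1000 mL/L = 520.0 mL.
R = (PIP − Pplat)/V̇ = (32.5 − 9.5) / 1.3 = 23.0/1.3 = 17.692 cmH2O·s/L.
C = Vt/(Pplat − PEEP) = 520.0 / (9.5 − 2) = 520.0/7.5 = 69.333 mL/cmH2O.
τ = R × C = 17.692 × 0.06933 L/cmH2O = 1.227 s.
Fraction remaining = e^(−Te/τ) = e^(−1.42/1.227) = 0.3143; trapped volume = 520.0 × 0.3143 = 163.44 mL.
Additional alveolar pressure from trapping ≈ V_trapped / C = 163.44 / 69.333 = 2.357 cmH2O.

2.4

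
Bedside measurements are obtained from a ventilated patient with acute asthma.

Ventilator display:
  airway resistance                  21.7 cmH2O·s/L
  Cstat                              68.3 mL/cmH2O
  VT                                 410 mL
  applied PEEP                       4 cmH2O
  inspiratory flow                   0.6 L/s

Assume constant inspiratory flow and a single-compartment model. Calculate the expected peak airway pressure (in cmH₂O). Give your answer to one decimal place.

23.0

Equation of motion (constant flow): PIP = Vt/C + R·V̇ + PEEP.
PIP = 410/68.3 + 21.7×0.6 + 4 = 6.003 + 13.02 + 4 = 23.023 cmH2O.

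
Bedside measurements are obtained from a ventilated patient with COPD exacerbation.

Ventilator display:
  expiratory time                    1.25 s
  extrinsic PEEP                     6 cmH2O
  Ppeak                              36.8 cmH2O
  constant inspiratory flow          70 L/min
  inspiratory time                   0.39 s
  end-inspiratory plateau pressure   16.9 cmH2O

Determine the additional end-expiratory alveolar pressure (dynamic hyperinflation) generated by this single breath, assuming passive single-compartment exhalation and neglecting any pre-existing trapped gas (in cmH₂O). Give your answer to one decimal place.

1.9

Flow: 70 L/min ÷ 60 = 1.1667 L/s.
Vt = flow × Ti = 1.1667 L/s × 0.39 s × 1000 mL/L = 455.01 mL.
R = (PIP − Pplat)/V̇ = (36.8 − 16.9) / 1.1667 = 19.9/1.1667 = 17.057 cmH2O·s/L.
C = Vt/(Pplat − PEEP) = 455.01 / (16.9 − 6) = 455.01/10.9 = 41.744 mL/cmH2O.
τ = R × C = 17.057 × 0.04174 L/cmH2O = 0.712 s.
Fraction remaining = e^(−Te/τ) = e^(−1.25/0.712) = 0.1728; trapped volume = 455.01 × 0.1728 = 78.626 mL.
Additional alveolar pressure from trapping ≈ V_trapped / C = 78.626 / 41.744 = 1.884 cmH2O.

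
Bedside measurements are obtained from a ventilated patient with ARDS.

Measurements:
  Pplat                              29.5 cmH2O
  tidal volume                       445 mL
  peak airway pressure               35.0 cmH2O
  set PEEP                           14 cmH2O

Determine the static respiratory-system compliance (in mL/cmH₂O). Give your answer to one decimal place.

Cstat = Vt / (Pplat − PEEP) = 445 / (29.5 − 14) = 445 / 15.5 = 28.71 mL/cmH2O.

28.7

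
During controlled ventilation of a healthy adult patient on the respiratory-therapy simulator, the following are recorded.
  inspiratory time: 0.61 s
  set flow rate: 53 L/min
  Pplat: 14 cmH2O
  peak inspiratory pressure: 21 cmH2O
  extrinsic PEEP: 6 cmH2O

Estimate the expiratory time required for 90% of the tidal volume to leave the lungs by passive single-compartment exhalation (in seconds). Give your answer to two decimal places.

1.23

Flow: 53 L/min ÷ 60 = 0.8833 L/s.
Vt = flow × Ti = 0.8833 L/s × 0.61 s × 1000 mL/L = 538.81 mL.
R = (PIP − Pplat)/V̇ = (21 − 14) / 0.8833 = 7.0/0.8833 = 7.925 cmH2O·s/L.
C = Vt/(Pplat − PEEP) = 538.81 / (14 − 6) = 538.81/8.0 = 67.351 mL/cmH2O.
τ = R × C = 7.925 × 0.06735 L/cmH2O = 0.5337 s.
t = −τ·ln(1 − 0.90) = −0.5337·ln(0.1) = 1.229 s.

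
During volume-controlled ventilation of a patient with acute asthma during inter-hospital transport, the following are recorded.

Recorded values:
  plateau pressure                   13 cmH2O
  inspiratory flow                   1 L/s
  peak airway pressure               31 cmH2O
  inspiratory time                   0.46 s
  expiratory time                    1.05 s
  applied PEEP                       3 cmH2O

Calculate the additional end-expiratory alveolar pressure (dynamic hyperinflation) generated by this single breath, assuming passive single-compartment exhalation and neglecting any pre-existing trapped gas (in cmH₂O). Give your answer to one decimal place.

2.8

Vt = flow × Ti = 1 L/s × 0.46 s × 1000 mL/L = 460.0 mL.
R = (PIP − Pplat)/V̇ = (31 − 13) / 1 = 18.0/1 = 18.0 cmH2O·s/L.
C = Vt/(Pplat − PEEP) = 460.0 / (13 − 3) = 460.0/10.0 = 46.0 mL/cmH2O.
τ = R × C = 18.0 × 0.046 L/cmH2O = 0.828 s.
Fraction remaining = e^(−Te/τ) = e^(−1.05/0.828) = 0.2814; trapped volume = 460.0 × 0.2814 = 129.44 mL.
Additional alveolar pressure from trapping ≈ V_trapped / C = 129.44 / 46.0 = 2.814 cmH2O.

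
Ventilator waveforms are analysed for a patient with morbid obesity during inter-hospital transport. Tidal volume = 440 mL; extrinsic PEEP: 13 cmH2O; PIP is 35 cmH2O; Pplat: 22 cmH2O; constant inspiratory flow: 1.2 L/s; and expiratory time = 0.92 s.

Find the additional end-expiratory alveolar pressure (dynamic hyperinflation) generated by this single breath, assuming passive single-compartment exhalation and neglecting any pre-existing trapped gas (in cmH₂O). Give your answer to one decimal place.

R = (PIP − Pplat)/V̇ = (35 − 22) / 1.2 = 13.0/1.2 = 10.833 cmH2O·s/L.
C = Vt/(Pplat − PEEP) = 440.0 / (22 − 13) = 440.0/9.0 = 48.889 mL/cmH2O.
τ = R × C = 10.833 × 0.04889 L/cmH2O = 0.5296 s.
Fraction remaining = e^(−Te/τ) = e^(−0.92/0.5296) = 0.176; trapped volume = 440.0 × 0.176 = 77.44 mL.
Additional alveolar pressure from trapping ≈ V_trapped / C = 77.44 / 48.889 = 1.584 cmH2O.

1.6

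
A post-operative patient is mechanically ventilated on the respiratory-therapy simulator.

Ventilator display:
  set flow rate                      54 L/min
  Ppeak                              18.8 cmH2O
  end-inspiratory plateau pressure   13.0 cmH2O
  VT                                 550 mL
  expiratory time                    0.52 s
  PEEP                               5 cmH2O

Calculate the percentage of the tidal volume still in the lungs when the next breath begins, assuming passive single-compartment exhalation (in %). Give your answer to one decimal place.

Flow: 54 L/min ÷ 60 = 0.9 L/s.
R = (PIP − Pplat)/V̇ = (18.8 − 13.0) / 0.9 = 5.8/0.9 = 6.444 cmH2O·s/L.
C = Vt/(Pplat − PEEP) = 550.0 / (13.0 − 5) = 550.0/8.0 = 68.75 mL/cmH2O.
τ = R × C = 6.444 × 0.06875 L/cmH2O = 0.443 s.
Fraction remaining at end-expiration = e^(−Te/τ) = e^(−0.52/0.443) = 0.3092 → 30.92%.

30.9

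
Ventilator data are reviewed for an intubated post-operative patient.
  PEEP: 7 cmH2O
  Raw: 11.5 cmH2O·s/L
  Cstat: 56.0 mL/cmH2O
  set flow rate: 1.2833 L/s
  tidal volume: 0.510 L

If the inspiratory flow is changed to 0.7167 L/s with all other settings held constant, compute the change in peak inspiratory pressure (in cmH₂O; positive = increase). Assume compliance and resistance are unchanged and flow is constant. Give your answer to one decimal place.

-6.5

PIP = Vt/C + R·V̇ + PEEP (constant-flow equation of motion).
Only the resistive term changes: ΔPIP = R × ΔV̇ = 11.5 × (0.7167 − 1.2833) = 11.5 × -0.5666 = -6.516 cmH2O.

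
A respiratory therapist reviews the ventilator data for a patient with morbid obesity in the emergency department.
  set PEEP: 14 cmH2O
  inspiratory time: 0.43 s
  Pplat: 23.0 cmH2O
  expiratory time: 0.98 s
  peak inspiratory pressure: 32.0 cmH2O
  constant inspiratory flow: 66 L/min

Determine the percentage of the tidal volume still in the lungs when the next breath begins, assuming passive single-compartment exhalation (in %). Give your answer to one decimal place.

10.2

Flow: 66 L/min ÷ 60 = 1.1 L/s.
Vt = flow × Ti = 1.1 L/s × 0.43 s × 1000 mL/L = 473.0 mL.
R = (PIP − Pplat)/V̇ = (32.0 − 23.0) / 1.1 = 9.0/1.1 = 8.182 cmH2O·s/L.
C = Vt/(Pplat − PEEP) = 473.0 / (23.0 − 14) = 473.0/9.0 = 52.556 mL/cmH2O.
τ = R × C = 8.182 × 0.05256 L/cmH2O = 0.43 s.
Fraction remaining at end-expiration = e^(−Te/τ) = e^(−0.98/0.43) = 0.1024 → 10.24%.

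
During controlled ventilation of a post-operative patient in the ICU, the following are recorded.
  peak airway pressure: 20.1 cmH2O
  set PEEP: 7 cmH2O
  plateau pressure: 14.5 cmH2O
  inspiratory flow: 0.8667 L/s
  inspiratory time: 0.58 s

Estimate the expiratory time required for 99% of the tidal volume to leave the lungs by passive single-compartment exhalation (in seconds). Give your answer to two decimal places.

1.99

Vt = flow × Ti = 0.8667 L/s × 0.58 s × 1000 mL/L = 502.69 mL.
R = (PIP − Pplat)/V̇ = (20.1 − 14.5) / 0.8667 = 5.6/0.8667 = 6.461 cmH2O·s/L.
C = Vt/(Pplat − PEEP) = 502.69 / (14.5 − 7) = 502.69/7.5 = 67.025 mL/cmH2O.
τ = R × C = 6.461 × 0.06703 L/cmH2O = 0.4331 s.
t = −τ·ln(1 − 0.99) = −0.4331·ln(0.01) = 1.994 s.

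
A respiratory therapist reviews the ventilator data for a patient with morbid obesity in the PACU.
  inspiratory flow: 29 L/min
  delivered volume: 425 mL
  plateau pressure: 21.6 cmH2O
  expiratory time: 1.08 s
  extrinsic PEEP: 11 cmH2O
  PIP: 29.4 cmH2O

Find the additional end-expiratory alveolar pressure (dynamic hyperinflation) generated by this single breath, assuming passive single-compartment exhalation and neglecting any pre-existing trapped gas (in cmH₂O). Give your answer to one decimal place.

Flow: 29 L/min ÷ 60 = 0.4833 L/s.
R = (PIP − Pplat)/V̇ = (29.4 − 21.6) / 0.4833 = 7.8/0.4833 = 16.139 cmH2O·s/L.
C = Vt/(Pplat − PEEP) = 425.0 / (21.6 − 11) = 425.0/10.6 = 40.094 mL/cmH2O.
τ = R × C = 16.139 × 0.04009 L/cmH2O = 0.647 s.
Fraction remaining = e^(−Te/τ) = e^(−1.08/0.647) = 0.1884; trapped volume = 425.0 × 0.1884 = 80.07 mL.
Additional alveolar pressure from trapping ≈ V_trapped / C = 80.07 / 40.094 = 1.997 cmH2O.

2.0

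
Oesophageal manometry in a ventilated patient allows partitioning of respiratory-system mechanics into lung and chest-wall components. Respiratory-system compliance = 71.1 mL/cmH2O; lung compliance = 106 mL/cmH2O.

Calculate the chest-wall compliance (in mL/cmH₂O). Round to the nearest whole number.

216

1/Ccw = 1/Crs − 1/CL.
1/Ccw = 1/71.1 − 1/106 = 0.004631.
Ccw = 215.94 mL/cmH2O.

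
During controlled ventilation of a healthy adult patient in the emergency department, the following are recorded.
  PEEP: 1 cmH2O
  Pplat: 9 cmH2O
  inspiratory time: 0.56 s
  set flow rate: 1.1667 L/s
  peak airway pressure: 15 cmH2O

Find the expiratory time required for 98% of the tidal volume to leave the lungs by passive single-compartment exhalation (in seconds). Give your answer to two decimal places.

1.64

Vt = flow × Ti = 1.1667 L/s × 0.56 s × 1000 mL/L = 653.35 mL.
R = (PIP − Pplat)/V̇ = (15 − 9) / 1.1667 = 6.0/1.1667 = 5.143 cmH2O·s/L.
C = Vt/(Pplat − PEEP) = 653.35 / (9 − 1) = 653.35/8.0 = 81.669 mL/cmH2O.
τ = R × C = 5.143 × 0.08167 L/cmH2O = 0.42 s.
t = −τ·ln(1 − 0.98) = −0.42·ln(0.02) = 1.643 s.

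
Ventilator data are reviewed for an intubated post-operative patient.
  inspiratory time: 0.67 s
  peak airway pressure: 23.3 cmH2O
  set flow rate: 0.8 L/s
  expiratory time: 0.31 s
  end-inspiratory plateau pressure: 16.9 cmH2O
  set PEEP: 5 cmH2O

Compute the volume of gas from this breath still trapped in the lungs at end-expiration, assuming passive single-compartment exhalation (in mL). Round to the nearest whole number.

Vt = flow × Ti = 0.8 L/s × 0.67 s × 1000 mL/L = 536.0 mL.
R = (PIP − Pplat)/V̇ = (23.3 − 16.9) / 0.8 = 6.4/0.8 = 8.0 cmH2O·s/L.
C = Vt/(Pplat − PEEP) = 536.0 / (16.9 − 5) = 536.0/11.9 = 45.042 mL/cmH2O.
τ = R × C = 8.0 × 0.04504 L/cmH2O = 0.3603 s.
Fraction remaining = e^(−Te/τ) = e^(−0.31/0.3603) = 0.423.
Trapped volume = 536.0 × 0.423 = 226.73 mL.

227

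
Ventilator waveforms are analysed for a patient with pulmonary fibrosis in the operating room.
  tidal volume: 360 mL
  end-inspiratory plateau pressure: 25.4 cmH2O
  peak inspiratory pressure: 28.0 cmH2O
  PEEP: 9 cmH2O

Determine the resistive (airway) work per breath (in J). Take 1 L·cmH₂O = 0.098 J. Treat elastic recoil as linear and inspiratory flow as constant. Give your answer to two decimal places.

With constant inspiratory flow the resistive pressure is constant at PIP − Pplat = 28.0 − 25.4 = 2.6 cmH2O, so resistive work = 2.6 × 0.360 = 0.936 L·cmH2O.
× 0.098 J/(L·cmH2O) → 0.09173 J.

0.09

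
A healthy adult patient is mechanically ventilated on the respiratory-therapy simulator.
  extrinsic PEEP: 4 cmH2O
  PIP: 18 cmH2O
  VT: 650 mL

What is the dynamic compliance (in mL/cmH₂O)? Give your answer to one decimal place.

46.4

Dynamic compliance = Vt / (PIP − PEEP) = 650 / (18 − 4) = 650 / 14.0 = 46.429 mL/cmH2O.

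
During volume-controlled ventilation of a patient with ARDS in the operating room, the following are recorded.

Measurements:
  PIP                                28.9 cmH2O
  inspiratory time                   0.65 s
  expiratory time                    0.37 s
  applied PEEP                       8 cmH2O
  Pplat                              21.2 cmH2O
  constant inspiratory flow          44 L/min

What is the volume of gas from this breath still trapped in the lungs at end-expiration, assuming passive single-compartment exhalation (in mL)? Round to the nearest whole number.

180

Flow: 44 L/min ÷ 60 = 0.7333 L/s.
Vt = flow × Ti = 0.7333 L/s × 0.65 s × 1000 mL/L = 476.65 mL.
R = (PIP − Pplat)/V̇ = (28.9 − 21.2) / 0.7333 = 7.7/0.7333 = 10.5 cmH2O·s/L.
C = Vt/(Pplat − PEEP) = 476.65 / (21.2 − 8) = 476.65/13.2 = 36.11 mL/cmH2O.
τ = R × C = 10.5 × 0.03611 L/cmH2O = 0.3792 s.
Fraction remaining = e^(−Te/τ) = e^(−0.37/0.3792) = 0.3769.
Trapped volume = 476.65 × 0.3769 = 179.65 mL.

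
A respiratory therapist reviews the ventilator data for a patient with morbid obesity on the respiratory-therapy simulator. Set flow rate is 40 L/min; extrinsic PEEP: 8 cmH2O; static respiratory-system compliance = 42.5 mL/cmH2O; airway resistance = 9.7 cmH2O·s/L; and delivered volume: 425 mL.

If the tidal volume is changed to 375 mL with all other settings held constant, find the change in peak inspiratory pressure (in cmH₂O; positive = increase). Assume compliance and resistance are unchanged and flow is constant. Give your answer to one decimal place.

PIP = Vt/C + R·V̇ + PEEP (constant-flow equation of motion).
Only the elastic term changes: ΔPIP = ΔVt / C = (375 − 425) / 42.5 = -1.176 cmH2O.

-1.2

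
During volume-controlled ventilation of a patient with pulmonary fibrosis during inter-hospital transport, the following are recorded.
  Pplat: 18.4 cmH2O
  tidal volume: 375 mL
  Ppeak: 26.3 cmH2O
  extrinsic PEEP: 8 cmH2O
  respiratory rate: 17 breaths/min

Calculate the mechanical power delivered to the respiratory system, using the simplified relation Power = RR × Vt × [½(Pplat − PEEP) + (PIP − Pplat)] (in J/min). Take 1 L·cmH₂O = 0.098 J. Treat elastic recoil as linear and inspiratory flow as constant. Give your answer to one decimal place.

8.2

Per-breath work = Vt × [½(Pplat−PEEP) + (PIP−Pplat)] = 0.375 × [0.5×10.4 + 7.9] = 0.375 × 13.1 = 4.913 L·cmH2O.
Power = 17 × 4.913 = 83.521 L·cmH2O/min.
× 0.098 J/(L·cmH2O) → 8.185 J/min.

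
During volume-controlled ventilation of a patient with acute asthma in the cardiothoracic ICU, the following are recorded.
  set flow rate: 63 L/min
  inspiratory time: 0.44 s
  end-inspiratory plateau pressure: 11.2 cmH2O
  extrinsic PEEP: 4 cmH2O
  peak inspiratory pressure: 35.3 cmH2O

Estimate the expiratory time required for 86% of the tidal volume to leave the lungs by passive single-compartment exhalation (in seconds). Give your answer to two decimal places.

Flow: 63 L/min ÷ 60 = 1.05 L/s.
Vt = flow × Ti = 1.05 L/s × 0.44 s × 1000 mL/L = 462.0 mL.
R = (PIP − Pplat)/V̇ = (35.3 − 11.2) / 1.05 = 24.1/1.05 = 22.952 cmH2O·s/L.
C = Vt/(Pplat − PEEP) = 462.0 / (11.2 − 4) = 462.0/7.2 = 64.167 mL/cmH2O.
τ = R × C = 22.952 × 0.06417 L/cmH2O = 1.473 s.
t = −τ·ln(1 − 0.86) = −1.473·ln(0.14) = 2.896 s.

2.90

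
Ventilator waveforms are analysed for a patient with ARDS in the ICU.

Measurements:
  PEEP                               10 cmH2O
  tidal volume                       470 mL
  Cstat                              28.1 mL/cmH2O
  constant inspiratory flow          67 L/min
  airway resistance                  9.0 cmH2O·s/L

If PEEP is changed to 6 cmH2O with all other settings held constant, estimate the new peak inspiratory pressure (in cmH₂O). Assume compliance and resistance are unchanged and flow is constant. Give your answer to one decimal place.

32.8

Flow: 67 L/min ÷ 60 = 1.1167 L/s.
PIP = Vt/C + R·V̇ + PEEP (constant-flow equation of motion).
Only the baseline term changes: ΔPIP = ΔPEEP = 6 − 10 = -4.0 cmH2O.
Original PIP = 470/28.1 + 9.0×1.1167 + 10 = 36.776 cmH2O; new PIP = 36.776 + (-4.0) = 32.776 cmH2O.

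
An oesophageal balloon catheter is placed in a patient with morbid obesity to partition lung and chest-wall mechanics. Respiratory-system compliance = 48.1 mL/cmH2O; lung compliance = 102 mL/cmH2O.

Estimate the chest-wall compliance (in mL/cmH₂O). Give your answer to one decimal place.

91.0

1/Ccw = 1/Crs − 1/CL.
1/Ccw = 1/48.1 − 1/102 = 0.01099.
Ccw = 90.992 mL/cmH2O.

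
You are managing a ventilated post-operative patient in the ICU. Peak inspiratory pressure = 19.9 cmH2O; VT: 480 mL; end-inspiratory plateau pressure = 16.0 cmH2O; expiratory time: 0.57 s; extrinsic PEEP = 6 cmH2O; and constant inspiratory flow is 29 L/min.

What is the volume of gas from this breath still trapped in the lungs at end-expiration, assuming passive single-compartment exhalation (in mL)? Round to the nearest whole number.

Flow: 29 L/min ÷ 60 = 0.4833 L/s.
R = (PIP − Pplat)/V̇ = (19.9 − 16.0) / 0.4833 = 3.9/0.4833 = 8.07 cmH2O·s/L.
C = Vt/(Pplat − PEEP) = 480.0 / (16.0 − 6) = 480.0/10.0 = 48.0 mL/cmH2O.
τ = R × C = 8.07 × 0.048 L/cmH2O = 0.3874 s.
Fraction remaining = e^(−Te/τ) = e^(−0.57/0.3874) = 0.2296.
Trapped volume = 480.0 × 0.2296 = 110.21 mL.

110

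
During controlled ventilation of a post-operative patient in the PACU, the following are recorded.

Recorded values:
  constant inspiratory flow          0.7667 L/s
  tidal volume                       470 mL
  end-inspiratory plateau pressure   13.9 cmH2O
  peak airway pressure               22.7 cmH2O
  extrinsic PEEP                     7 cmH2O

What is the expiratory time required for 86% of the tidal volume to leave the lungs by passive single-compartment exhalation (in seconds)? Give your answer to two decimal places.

R = (PIP − Pplat)/V̇ = (22.7 − 13.9) / 0.7667 = 8.8/0.7667 = 11.478 cmH2O·s/L.
C = Vt/(Pplat − PEEP) = 470.0 / (13.9 − 7) = 470.0/6.9 = 68.116 mL/cmH2O.
τ = R × C = 11.478 × 0.06812 L/cmH2O = 0.7819 s.
t = −τ·ln(1 − 0.86) = −0.7819·ln(0.14) = 1.537 s.

1.54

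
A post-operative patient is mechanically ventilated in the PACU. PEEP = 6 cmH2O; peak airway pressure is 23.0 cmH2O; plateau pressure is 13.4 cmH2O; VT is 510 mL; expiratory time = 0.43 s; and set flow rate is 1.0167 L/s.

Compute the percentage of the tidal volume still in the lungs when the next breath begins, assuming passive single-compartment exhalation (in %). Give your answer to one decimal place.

R = (PIP − Pplat)/V̇ = (23.0 − 13.4) / 1.0167 = 9.6/1.0167 = 9.442 cmH2O·s/L.
C = Vt/(Pplat − PEEP) = 510.0 / (13.4 − 6) = 510.0/7.4 = 68.919 mL/cmH2O.
τ = R × C = 9.442 × 0.06892 L/cmH2O = 0.6507 s.
Fraction remaining at end-expiration = e^(−Te/τ) = e^(−0.43/0.6507) = 0.5164 → 51.64%.

51.6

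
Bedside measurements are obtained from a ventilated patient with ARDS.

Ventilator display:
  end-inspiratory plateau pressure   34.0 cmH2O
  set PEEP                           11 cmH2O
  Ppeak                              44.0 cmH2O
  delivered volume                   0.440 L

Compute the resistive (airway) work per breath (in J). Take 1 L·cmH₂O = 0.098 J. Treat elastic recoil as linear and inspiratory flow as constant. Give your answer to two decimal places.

0.43

With constant inspiratory flow the resistive pressure is constant at PIP − Pplat = 44.0 − 34.0 = 10.0 cmH2O, so resistive work = 10.0 × 0.440 = 4.4 L·cmH2O.
× 0.098 J/(L·cmH2O) → 0.4312 J.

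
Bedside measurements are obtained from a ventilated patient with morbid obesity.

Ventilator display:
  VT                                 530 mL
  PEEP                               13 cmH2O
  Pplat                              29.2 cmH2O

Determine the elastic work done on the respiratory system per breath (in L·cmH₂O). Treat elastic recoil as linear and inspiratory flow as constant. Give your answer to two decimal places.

4.29

Elastic work ≈ ½ × (Pplat − PEEP) × Vt = 0.5 × (29.2 − 13) × 0.530 L = 0.5 × 16.2 × 0.530 = 4.293 L·cmH2O.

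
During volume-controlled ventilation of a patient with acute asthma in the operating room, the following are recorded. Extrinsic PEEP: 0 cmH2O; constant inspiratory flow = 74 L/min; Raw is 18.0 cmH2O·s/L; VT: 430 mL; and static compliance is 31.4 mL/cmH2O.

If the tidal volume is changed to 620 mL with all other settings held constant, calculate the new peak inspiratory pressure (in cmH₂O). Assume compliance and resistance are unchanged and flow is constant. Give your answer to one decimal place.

41.9

Flow: 74 L/min ÷ 60 = 1.2333 L/s.
PIP = Vt/C + R·V̇ + PEEP (constant-flow equation of motion).
Only the elastic term changes: ΔPIP = ΔVt / C = (620 − 430) / 31.4 = 6.051 cmH2O.
Original PIP = 430/31.4 + 18.0×1.2333 + 0 = 35.894 cmH2O; new PIP = 35.894 + (6.051) = 41.945 cmH2O.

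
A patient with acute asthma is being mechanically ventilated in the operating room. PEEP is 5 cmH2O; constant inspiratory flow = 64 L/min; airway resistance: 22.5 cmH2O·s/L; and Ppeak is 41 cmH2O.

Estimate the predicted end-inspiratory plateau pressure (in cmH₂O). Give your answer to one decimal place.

17.0

Flow: 64 L/min ÷ 60 = 1.0667 L/s.
Pplat = PIP − Raw × flow = 41 − 22.5 × 1.0667 = 41 − 24.001 = 16.999 cmH2O.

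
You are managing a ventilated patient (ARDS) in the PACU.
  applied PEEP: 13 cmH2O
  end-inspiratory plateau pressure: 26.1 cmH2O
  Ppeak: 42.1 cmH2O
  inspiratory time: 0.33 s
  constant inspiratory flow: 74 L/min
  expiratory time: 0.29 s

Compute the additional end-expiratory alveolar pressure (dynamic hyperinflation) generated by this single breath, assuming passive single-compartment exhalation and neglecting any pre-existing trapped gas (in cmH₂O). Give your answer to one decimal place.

6.4

Flow: 74 L/min ÷ 60 = 1.2333 L/s.
Vt = flow × Ti = 1.2333 L/s × 0.33 s × 1000 mL/L = 406.99 mL.
R = (PIP − Pplat)/V̇ = (42.1 − 26.1) / 1.2333 = 16.0/1.2333 = 12.973 cmH2O·s/L.
C = Vt/(Pplat − PEEP) = 406.99 / (26.1 − 13) = 406.99/13.1 = 31.068 mL/cmH2O.
τ = R × C = 12.973 × 0.03107 L/cmH2O = 0.4031 s.
Fraction remaining = e^(−Te/τ) = e^(−0.29/0.4031) = 0.487; trapped volume = 406.99 × 0.487 = 198.2 mL.
Additional alveolar pressure from trapping ≈ V_trapped / C = 198.2 / 31.068 = 6.38 cmH2O.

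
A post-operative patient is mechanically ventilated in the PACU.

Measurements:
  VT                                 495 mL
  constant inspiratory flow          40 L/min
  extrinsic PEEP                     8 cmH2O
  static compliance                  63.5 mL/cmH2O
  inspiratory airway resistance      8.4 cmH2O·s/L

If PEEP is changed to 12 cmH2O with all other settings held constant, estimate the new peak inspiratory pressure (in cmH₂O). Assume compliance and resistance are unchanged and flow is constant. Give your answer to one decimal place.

Flow: 40 L/min ÷ 60 = 0.6667 L/s.
PIP = Vt/C + R·V̇ + PEEP (constant-flow equation of motion).
Only the baseline term changes: ΔPIP = ΔPEEP = 12 − 8 = 4.0 cmH2O.
Original PIP = 495/63.5 + 8.4×0.6667 + 8 = 21.396 cmH2O; new PIP = 21.396 + (4.0) = 25.396 cmH2O.

25.4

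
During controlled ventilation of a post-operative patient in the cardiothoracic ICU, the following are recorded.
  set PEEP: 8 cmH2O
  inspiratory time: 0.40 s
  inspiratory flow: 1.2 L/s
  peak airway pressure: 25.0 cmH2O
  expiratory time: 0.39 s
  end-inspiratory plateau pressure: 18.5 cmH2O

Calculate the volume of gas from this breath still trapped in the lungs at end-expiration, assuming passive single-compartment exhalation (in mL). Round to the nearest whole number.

99

Vt = flow × Ti = 1.2 L/s × 0.40 s × 1000 mL/L = 480.0 mL.
R = (PIP − Pplat)/V̇ = (25.0 − 18.5) / 1.2 = 6.5/1.2 = 5.417 cmH2O·s/L.
C = Vt/(Pplat − PEEP) = 480.0 / (18.5 − 8) = 480.0/10.5 = 45.714 mL/cmH2O.
τ = R × C = 5.417 × 0.04571 L/cmH2O = 0.2476 s.
Fraction remaining = e^(−Te/τ) = e^(−0.39/0.2476) = 0.207.
Trapped volume = 480.0 × 0.207 = 99.36 mL.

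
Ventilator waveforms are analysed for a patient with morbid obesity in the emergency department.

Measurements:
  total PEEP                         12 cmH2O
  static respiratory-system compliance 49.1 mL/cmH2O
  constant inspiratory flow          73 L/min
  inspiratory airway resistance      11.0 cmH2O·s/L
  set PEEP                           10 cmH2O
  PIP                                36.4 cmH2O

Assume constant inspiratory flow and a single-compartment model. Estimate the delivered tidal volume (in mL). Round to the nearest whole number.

Flow: 73 L/min ÷ 60 = 1.2167 L/s.
Total PEEP = 12 cmH2O (set 10 + intrinsic 2); this is the baseline alveolar pressure.
Equation of motion (constant flow): PIP = Vt/C + R·V̇ + PEEP.
Vt/C = PIP − R·V̇ − PEEP = 36.4 − 13.384 − 12 = 11.016 cmH2O.
Vt = C × 11.016 = 49.1 × 11.016 = 540.89 mL.

541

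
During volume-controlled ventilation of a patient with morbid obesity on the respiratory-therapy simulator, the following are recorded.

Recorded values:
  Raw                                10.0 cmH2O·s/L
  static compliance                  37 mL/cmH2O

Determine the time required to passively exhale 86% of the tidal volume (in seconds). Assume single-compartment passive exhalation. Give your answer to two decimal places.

τ = R × C = 10.0 × 37 mL/cmH2O = 10.0 × 0.037 L/cmH2O = 0.37 s.
Exhaled fraction f = 1 − e^(−t/τ) → t = −τ·ln(1 − f) = −0.37·ln(0.14) = 0.7275 s.

0.73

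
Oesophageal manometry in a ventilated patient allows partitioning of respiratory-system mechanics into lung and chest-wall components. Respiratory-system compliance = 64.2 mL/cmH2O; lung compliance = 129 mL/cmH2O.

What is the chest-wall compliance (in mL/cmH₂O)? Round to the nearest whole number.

1/Ccw = 1/Crs − 1/CL.
1/Ccw = 1/64.2 − 1/129 = 0.007824.
Ccw = 127.81 mL/cmH2O.

128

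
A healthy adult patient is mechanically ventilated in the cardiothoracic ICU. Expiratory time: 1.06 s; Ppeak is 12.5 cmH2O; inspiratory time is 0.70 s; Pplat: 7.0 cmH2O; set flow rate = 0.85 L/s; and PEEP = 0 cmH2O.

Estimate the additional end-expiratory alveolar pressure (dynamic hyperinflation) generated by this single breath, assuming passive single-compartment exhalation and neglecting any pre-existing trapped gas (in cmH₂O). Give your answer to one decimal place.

Vt = flow × Ti = 0.85 L/s × 0.70 s × 1000 mL/L = 595.0 mL.
R = (PIP − Pplat)/V̇ = (12.5 − 7.0) / 0.85 = 5.5/0.85 = 6.471 cmH2O·s/L.
C = Vt/(Pplat − PEEP) = 595.0 / (7.0 − 0) = 595.0/7.0 = 85.0 mL/cmH2O.
τ = R × C = 6.471 × 0.085 L/cmH2O = 0.55 s.
Fraction remaining = e^(−Te/τ) = e^(−1.06/0.55) = 0.1455; trapped volume = 595.0 × 0.1455 = 86.573 mL.
Additional alveolar pressure from trapping ≈ V_trapped / C = 86.573 / 85.0 = 1.019 cmH2O.

1.0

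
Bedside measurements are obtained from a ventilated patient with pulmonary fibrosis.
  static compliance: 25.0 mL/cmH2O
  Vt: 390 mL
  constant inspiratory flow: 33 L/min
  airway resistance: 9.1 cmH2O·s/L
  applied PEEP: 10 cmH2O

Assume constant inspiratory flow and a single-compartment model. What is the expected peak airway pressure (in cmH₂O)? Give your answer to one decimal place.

30.6

Flow: 33 L/min ÷ 60 = 0.55 L/s.
Equation of motion (constant flow): PIP = Vt/C + R·V̇ + PEEP.
PIP = 390/25.0 + 9.1×0.55 + 10 = 15.6 + 5.005 + 10 = 30.605 cmH2O.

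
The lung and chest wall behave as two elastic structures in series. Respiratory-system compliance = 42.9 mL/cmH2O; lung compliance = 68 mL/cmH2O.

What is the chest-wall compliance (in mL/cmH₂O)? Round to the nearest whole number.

116

1/Ccw = 1/Crs − 1/CL.
1/Ccw = 1/42.9 − 1/68 = 0.008604.
Ccw = 116.23 mL/cmH2O.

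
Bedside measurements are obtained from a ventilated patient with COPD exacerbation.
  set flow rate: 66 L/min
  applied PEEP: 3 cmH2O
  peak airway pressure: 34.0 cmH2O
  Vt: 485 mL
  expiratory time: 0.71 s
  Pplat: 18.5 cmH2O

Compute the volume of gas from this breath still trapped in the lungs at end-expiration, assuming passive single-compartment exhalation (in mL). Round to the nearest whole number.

Flow: 66 L/min ÷ 60 = 1.1 L/s.
R = (PIP − Pplat)/V̇ = (34.0 − 18.5) / 1.1 = 15.5/1.1 = 14.091 cmH2O·s/L.
C = Vt/(Pplat − PEEP) = 485.0 / (18.5 − 3) = 485.0/15.5 = 31.29 mL/cmH2O.
τ = R × C = 14.091 × 0.03129 L/cmH2O = 0.4409 s.
Fraction remaining = e^(−Te/τ) = e^(−0.71/0.4409) = 0.1998.
Trapped volume = 485.0 × 0.1998 = 96.903 mL.

97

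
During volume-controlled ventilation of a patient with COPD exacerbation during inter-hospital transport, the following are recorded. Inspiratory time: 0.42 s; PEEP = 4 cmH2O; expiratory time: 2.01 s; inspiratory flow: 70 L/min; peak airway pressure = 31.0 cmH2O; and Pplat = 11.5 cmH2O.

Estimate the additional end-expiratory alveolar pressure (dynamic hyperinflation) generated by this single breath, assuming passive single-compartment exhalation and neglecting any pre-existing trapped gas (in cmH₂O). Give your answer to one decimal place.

Flow: 70 L/min ÷ 60 = 1.1667 L/s.
Vt = flow × Ti = 1.1667 L/s × 0.42 s × 1000 mL/L = 490.01 mL.
R = (PIP − Pplat)/V̇ = (31.0 − 11.5) / 1.1667 = 19.5/1.1667 = 16.714 cmH2O·s/L.
C = Vt/(Pplat − PEEP) = 490.01 / (11.5 − 4) = 490.01/7.5 = 65.335 mL/cmH2O.
τ = R × C = 16.714 × 0.06534 L/cmH2O = 1.092 s.
Fraction remaining = e^(−Te/τ) = e^(−2.01/1.092) = 0.1587; trapped volume = 490.01 × 0.1587 = 77.765 mL.
Additional alveolar pressure from trapping ≈ V_trapped / C = 77.765 / 65.335 = 1.19 cmH2O.

1.2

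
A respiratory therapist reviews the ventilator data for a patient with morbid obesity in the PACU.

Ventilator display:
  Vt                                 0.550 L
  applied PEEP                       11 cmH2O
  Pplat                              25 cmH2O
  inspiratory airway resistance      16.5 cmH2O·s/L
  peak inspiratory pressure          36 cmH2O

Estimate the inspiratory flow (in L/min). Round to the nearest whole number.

flow = (PIP − Pplat) / Raw = (36 − 25) / 16.5 = 0.6667 L/s × 60 = 40.002 L/min.

40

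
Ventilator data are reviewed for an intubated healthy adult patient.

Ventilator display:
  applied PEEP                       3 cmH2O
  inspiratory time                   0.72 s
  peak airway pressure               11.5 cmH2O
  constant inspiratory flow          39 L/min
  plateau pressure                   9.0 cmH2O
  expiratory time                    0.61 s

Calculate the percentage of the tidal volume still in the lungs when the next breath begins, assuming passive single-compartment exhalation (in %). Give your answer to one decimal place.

Flow: 39 L/min ÷ 60 = 0.65 L/s.
Vt = flow × Ti = 0.65 L/s × 0.72 s × 1000 mL/L = 468.0 mL.
R = (PIP − Pplat)/V̇ = (11.5 − 9.0) / 0.65 = 2.5/0.65 = 3.846 cmH2O·s/L.
C = Vt/(Pplat − PEEP) = 468.0 / (9.0 − 3) = 468.0/6.0 = 78.0 mL/cmH2O.
τ = R × C = 3.846 × 0.078 L/cmH2O = 0.3 s.
Fraction remaining at end-expiration = e^(−Te/τ) = e^(−0.61/0.3) = 0.1309 → 13.09%.

13.1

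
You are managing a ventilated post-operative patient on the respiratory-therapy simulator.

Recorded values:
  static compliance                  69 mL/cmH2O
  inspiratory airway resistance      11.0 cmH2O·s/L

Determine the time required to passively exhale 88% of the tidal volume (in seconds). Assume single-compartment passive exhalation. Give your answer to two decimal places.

τ = R × C = 11.0 × 69 mL/cmH2O = 11.0 × 0.069 L/cmH2O = 0.759 s.
Exhaled fraction f = 1 − e^(−t/τ) → t = −τ·ln(1 − f) = −0.759·ln(0.12) = 1.609 s.

1.61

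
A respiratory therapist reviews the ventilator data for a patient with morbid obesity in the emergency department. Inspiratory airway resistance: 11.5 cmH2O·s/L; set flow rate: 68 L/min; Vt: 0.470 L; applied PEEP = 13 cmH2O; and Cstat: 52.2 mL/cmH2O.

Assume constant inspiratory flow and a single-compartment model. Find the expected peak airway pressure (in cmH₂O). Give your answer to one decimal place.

35.0

Flow: 68 L/min ÷ 60 = 1.1333 L/s.
Equation of motion (constant flow): PIP = Vt/C + R·V̇ + PEEP.
PIP = 470/52.2 + 11.5×1.1333 + 13 = 9.004 + 13.033 + 13 = 35.037 cmH2O.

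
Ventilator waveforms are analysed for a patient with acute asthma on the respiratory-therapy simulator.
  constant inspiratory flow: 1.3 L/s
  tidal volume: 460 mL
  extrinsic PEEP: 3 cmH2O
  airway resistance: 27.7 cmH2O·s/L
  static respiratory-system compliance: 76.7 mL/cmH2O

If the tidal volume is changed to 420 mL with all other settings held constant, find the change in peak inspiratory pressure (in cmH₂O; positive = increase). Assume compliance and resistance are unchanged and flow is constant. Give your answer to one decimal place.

PIP = Vt/C + R·V̇ + PEEP (constant-flow equation of motion).
Only the elastic term changes: ΔPIP = ΔVt / C = (420 − 460) / 76.7 = -0.5215 cmH2O.

-0.5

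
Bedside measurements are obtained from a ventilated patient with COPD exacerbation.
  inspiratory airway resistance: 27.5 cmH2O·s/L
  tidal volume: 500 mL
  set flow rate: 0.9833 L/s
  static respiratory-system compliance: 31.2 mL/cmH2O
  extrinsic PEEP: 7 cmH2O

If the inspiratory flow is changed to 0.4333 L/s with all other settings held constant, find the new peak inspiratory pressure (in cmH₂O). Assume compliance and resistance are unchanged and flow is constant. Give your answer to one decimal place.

PIP = Vt/C + R·V̇ + PEEP (constant-flow equation of motion).
Only the resistive term changes: ΔPIP = R × ΔV̇ = 27.5 × (0.4333 − 0.9833) = 27.5 × -0.55 = -15.125 cmH2O.
Original PIP = 500/31.2 + 27.5×0.9833 + 7 = 50.066 cmH2O; new PIP = 50.066 + (-15.125) = 34.941 cmH2O.

34.9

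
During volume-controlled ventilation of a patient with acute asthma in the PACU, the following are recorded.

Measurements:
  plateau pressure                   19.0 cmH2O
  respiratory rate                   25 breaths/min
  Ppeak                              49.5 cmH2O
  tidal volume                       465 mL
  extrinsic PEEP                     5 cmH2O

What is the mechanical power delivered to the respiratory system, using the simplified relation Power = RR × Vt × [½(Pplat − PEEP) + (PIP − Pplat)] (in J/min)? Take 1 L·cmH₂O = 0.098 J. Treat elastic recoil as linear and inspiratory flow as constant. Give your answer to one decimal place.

42.7

Per-breath work = Vt × [½(Pplat−PEEP) + (PIP−Pplat)] = 0.465 × [0.5×14.0 + 30.5] = 0.465 × 37.5 = 17.438 L·cmH2O.
Power = 25 × 17.438 = 435.95 L·cmH2O/min.
× 0.098 J/(L·cmH2O) → 42.723 J/min.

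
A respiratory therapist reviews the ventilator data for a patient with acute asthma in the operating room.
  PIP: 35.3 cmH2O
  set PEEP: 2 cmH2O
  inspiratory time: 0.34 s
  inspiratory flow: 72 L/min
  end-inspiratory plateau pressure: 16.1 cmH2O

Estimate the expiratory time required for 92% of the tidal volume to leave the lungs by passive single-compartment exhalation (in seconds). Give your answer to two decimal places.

1.17

Flow: 72 L/min ÷ 60 = 1.2 L/s.
Vt = flow × Ti = 1.2 L/s × 0.34 s × 1000 mL/L = 408.0 mL.
R = (PIP − Pplat)/V̇ = (35.3 − 16.1) / 1.2 = 19.2/1.2 = 16.0 cmH2O·s/L.
C = Vt/(Pplat − PEEP) = 408.0 / (16.1 − 2) = 408.0/14.1 = 28.936 mL/cmH2O.
τ = R × C = 16.0 × 0.02894 L/cmH2O = 0.463 s.
t = −τ·ln(1 − 0.92) = −0.463·ln(0.08) = 1.169 s.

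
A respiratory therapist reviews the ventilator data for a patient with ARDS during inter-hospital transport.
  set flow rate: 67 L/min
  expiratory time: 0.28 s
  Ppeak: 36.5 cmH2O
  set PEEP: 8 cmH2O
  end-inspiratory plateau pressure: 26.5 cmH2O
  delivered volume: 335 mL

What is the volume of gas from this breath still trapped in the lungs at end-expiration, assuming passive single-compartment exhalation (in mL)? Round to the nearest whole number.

60

Flow: 67 L/min ÷ 60 = 1.1167 L/s.
R = (PIP − Pplat)/V̇ = (36.5 − 26.5) / 1.1167 = 10.0/1.1167 = 8.955 cmH2O·s/L.
C = Vt/(Pplat − PEEP) = 335.0 / (26.5 − 8) = 335.0/18.5 = 18.108 mL/cmH2O.
τ = R × C = 8.955 × 0.01811 L/cmH2O = 0.1622 s.
Fraction remaining = e^(−Te/τ) = e^(−0.28/0.1622) = 0.1779.
Trapped volume = 335.0 × 0.1779 = 59.597 mL.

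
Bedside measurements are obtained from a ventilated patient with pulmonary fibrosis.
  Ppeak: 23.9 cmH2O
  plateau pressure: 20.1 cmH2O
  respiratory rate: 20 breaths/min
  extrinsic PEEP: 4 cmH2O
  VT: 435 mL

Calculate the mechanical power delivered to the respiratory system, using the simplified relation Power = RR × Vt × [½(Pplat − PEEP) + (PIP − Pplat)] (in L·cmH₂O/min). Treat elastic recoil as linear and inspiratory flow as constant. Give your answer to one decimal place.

Per-breath work = Vt × [½(Pplat−PEEP) + (PIP−Pplat)] = 0.435 × [0.5×16.1 + 3.8] = 0.435 × 11.85 = 5.155 L·cmH2O.
Power = 20 × 5.155 = 103.1 L·cmH2O/min.

103.1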